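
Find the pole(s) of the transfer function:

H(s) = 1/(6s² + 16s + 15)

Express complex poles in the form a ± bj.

Discriminant = 16² - 4×6×15 = 256 - 360 = -104 < 0, so the poles are a complex conjugate pair s = (-16 ± j√104)/(2×6). Real part = -16/(2×6) = -16/12 ≈ -1.3333; imaginary part = ±√104/(2×6) ≈ 0.8498. Poles: s = -1.3333 ± 0.8498j.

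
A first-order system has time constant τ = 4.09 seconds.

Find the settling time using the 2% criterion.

For first-order system, 2% settling time ≈ 4τ = 4 × 4.09 = 16.36 s.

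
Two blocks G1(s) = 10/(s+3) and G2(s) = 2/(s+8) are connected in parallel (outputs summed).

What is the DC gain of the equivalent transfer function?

Parallel: G_eq = G1 + G2. DC gain = G1(0) + G2(0) = 10/3 + 2/8 = 3.3333 + 0.25 = 3.5833.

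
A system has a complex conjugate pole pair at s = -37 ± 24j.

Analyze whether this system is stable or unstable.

Real part of poles is -37 (< 0, left half-plane). Stable.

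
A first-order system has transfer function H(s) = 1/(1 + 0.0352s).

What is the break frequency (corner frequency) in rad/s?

Corner frequency = 1/τ = 1/0.0352 = 28.409 rad/s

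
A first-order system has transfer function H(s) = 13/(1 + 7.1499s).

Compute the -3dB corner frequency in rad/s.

Corner frequency = 1/τ = 1/7.1499 = 0.14 rad/s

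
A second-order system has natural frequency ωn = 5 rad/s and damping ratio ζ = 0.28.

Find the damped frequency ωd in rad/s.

ωd = ωn√(1 - ζ²) = 5√(1 - 0.28²) = 4.8 rad/s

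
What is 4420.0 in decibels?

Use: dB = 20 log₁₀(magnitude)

dB = 20 log₁₀(4420.0) = 72.9 dB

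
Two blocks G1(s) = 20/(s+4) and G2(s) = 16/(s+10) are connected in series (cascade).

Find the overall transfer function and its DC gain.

Series: multiply transfer functions. G_eq = 20/(s+4) × 16/(s+10) = 320/((s+4)(s+10)). DC gain = 320/(4×10) = 8.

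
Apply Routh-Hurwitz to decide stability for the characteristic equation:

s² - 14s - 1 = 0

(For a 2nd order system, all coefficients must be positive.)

Coefficients: 1, -14, -1. b=-14, c=-1 not positive, so system is unstable.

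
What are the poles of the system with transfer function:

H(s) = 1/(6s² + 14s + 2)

Discriminant = 14² - 4×6×2 = 196 - 48 = 148 > 0, so two distinct real poles. Using quadratic formula: s = (-14 ± √148)/(2×6) = (-14 ± √148)/12, with √148 ≈ 12.1655. s₁ ≈ -0.1529, s₂ ≈ -2.1805. Poles: s₁ = -0.1529, s₂ = -2.1805.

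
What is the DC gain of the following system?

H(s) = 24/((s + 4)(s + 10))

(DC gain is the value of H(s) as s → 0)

DC gain = H(0) = 24/(4 × 10) = 24/40 = 0.6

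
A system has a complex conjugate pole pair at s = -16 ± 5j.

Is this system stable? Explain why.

Real part of poles is -16 (< 0, left half-plane). Stable.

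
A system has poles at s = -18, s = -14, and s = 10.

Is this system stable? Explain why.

Pole(s) at s = 10 are not in the left half-plane. System is unstable.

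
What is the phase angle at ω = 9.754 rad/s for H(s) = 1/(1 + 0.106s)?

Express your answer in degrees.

Phase = -arctan(ωτ) = -arctan(9.754 × 0.106) = -46.0°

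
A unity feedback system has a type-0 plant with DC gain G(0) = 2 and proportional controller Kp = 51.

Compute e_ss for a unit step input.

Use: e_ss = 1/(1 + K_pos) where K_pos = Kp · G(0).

K_pos = Kp · G(0) = 51 × 2 = 102. e_ss = 1/(1 + 102) = 0.0097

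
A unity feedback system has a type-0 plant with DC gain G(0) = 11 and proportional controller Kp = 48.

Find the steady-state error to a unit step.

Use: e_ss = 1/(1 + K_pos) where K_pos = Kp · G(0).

K_pos = Kp · G(0) = 48 × 11 = 528. e_ss = 1/(1 + 528) = 0.0019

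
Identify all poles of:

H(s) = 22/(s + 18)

Pole is where denominator = 0: s + 18 = 0, so s = -18.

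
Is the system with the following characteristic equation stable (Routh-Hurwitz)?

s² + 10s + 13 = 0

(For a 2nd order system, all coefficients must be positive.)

Coefficients: 1, 10, 13. All positive, so system is stable.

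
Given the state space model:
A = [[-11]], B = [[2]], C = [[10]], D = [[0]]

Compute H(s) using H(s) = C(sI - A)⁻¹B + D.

(sI - A)⁻¹ = 1/(s + 11). H(s) = 10 × 2/(s + 11) + 0 = 20/(s + 11).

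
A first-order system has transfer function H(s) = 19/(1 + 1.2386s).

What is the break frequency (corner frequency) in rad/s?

Corner frequency = 1/τ = 1/1.2386 = 0.807 rad/s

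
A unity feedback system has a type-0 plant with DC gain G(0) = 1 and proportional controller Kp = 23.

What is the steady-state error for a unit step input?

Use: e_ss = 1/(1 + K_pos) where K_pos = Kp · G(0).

K_pos = Kp · G(0) = 23 × 1 = 23. e_ss = 1/(1 + 23) = 0.0417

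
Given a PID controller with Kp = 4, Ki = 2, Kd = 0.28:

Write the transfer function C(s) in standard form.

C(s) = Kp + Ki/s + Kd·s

Substituting values: C(s) = 4 + 2/s + 0.28s = (0.28s² + 4s + 2)/s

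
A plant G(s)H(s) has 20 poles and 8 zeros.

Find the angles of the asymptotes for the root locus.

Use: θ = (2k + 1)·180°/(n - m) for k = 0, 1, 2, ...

n - m = 20 - 8 = 12. Angles: θk = (2k + 1)·180°/12 = 15°, 45°, 75°, 105°, 135°, 165°, 195°, 225°, 255°, 285°, 315°, 345°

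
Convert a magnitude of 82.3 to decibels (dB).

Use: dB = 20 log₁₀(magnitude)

dB = 20 log₁₀(82.3) = 38.3 dB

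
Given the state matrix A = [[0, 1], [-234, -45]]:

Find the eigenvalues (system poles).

det(A - λI) = λ² - (-45)λ + 234 = (λ - (-39))(λ - (-6)). Eigenvalues: -39, -6.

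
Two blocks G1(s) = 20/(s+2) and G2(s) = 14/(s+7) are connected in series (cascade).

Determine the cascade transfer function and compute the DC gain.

Series: multiply transfer functions. G_eq = 20/(s+2) × 14/(s+7) = 280/((s+2)(s+7)). DC gain = 280/(2×7) = 20.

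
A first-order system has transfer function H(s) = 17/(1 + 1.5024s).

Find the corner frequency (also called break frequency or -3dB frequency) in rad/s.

Corner frequency = 1/τ = 1/1.5024 = 0.666 rad/s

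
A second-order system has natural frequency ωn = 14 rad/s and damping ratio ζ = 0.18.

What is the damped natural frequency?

ωd = ωn√(1 - ζ²) = 14√(1 - 0.18²) = 13.77 rad/s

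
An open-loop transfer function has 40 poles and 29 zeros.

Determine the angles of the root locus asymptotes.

n - m = 40 - 29 = 11. Angles: θk = (2k + 1)·180°/11 = 16.36°, 49.09°, 81.82°, 114.55°, 147.27°, 180°, 212.73°, 245.45°, 278.18°, 310.91°, 343.64°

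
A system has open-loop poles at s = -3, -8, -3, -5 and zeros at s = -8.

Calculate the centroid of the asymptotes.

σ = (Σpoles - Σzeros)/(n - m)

σ = (Σpoles - Σzeros)/(n - m) = (-19 - (-8))/(4 - 1) = -11/3 = -3.67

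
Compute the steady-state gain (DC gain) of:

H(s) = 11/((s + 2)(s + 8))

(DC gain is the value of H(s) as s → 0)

DC gain = H(0) = 11/(2 × 8) = 11/16 = 0.6875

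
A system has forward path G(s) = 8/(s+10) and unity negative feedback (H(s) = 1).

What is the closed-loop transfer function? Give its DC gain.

T(s) = G/(1+GH) = [8/(s+10)] / [1 + 8/(s+10)] = 8/(s+10+8) = 8/(s+18). DC gain = 8/18 = 0.4444.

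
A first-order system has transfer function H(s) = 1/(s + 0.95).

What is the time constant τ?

For H(s) = 1/(s + 1/τ), the pole is at -1/τ = -0.95, so τ = 1/0.95 = 1.0526 s.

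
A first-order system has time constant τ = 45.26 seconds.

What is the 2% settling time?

For first-order system, 2% settling time ≈ 4τ = 4 × 45.26 = 181.04 s.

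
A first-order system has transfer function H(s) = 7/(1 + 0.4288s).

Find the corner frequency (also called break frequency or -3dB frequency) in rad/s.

Corner frequency = 1/τ = 1/0.4288 = 2.332 rad/s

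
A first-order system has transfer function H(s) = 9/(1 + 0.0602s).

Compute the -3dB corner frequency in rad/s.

Corner frequency = 1/τ = 1/0.0602 = 16.611 rad/s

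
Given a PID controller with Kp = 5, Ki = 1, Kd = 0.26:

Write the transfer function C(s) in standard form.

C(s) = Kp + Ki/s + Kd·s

Substituting values: C(s) = 5 + 1/s + 0.26s = (0.26s² + 5s + 1)/s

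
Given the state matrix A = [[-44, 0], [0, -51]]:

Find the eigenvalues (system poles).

For diagonal matrix, eigenvalues are diagonal entries: λ₁ = -44, λ₂ = -51.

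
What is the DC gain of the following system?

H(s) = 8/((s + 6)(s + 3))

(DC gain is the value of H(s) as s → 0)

DC gain = H(0) = 8/(6 × 3) = 8/18 = 0.4444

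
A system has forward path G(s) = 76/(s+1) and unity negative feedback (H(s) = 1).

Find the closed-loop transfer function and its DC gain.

T(s) = G/(1+GH) = [76/(s+1)] / [1 + 76/(s+1)] = 76/(s+1+76) = 76/(s+77). DC gain = 76/77 = 0.9870.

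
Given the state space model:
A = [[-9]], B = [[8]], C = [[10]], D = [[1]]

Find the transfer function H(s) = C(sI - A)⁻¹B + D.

(sI - A)⁻¹ = 1/(s + 9). H(s) = 10×8/(s + 9) + 1 = (s + 89)/(s + 9).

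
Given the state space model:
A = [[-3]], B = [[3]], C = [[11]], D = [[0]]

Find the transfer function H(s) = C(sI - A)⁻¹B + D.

(sI - A)⁻¹ = 1/(s + 3). H(s) = 11 × 3/(s + 3) + 0 = 33/(s + 3).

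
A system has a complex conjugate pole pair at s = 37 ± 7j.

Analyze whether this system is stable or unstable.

Real part of poles is 37 (> 0, right half-plane). Unstable.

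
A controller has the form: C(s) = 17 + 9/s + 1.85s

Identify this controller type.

This is a Proportional-Integral-Derivative (PID) controller.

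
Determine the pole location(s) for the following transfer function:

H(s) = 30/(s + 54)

Pole is where denominator = 0: s + 54 = 0, so s = -54.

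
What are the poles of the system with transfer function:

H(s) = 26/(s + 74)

Pole is where denominator = 0: s + 74 = 0, so s = -74.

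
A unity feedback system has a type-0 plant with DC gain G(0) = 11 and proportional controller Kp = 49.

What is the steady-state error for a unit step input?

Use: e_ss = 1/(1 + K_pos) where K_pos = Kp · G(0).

K_pos = Kp · G(0) = 49 × 11 = 539. e_ss = 1/(1 + 539) = 0.0019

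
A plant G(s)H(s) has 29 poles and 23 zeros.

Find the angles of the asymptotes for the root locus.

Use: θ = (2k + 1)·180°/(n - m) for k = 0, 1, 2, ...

n - m = 29 - 23 = 6. Angles: θk = (2k + 1)·180°/6 = 30°, 90°, 150°, 210°, 270°, 330°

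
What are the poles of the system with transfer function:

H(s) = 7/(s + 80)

Pole is where denominator = 0: s + 80 = 0, so s = -80.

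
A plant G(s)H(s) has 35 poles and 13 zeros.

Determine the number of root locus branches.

Root locus has n branches where n = number of poles = 35.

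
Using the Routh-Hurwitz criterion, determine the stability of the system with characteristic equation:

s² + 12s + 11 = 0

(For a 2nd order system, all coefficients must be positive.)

Coefficients: 1, 12, 11. All positive, so system is stable.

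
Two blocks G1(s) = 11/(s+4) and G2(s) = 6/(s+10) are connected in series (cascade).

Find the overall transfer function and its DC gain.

Series: multiply transfer functions. G_eq = 11/(s+4) × 6/(s+10) = 66/((s+4)(s+10)). DC gain = 66/(4×10) = 1.65.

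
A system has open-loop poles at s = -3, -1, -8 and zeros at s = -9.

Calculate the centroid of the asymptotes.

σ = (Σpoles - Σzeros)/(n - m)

σ = (Σpoles - Σzeros)/(n - m) = (-12 - (-9))/(3 - 1) = -3/2 = -1.5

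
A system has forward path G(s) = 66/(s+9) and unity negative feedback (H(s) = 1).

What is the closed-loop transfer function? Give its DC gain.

T(s) = G/(1+GH) = [66/(s+9)] / [1 + 66/(s+9)] = 66/(s+9+66) = 66/(s+75). DC gain = 66/75 = 0.88.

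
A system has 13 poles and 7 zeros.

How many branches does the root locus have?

Root locus has n branches where n = number of poles = 13.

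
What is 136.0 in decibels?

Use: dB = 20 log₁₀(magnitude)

dB = 20 log₁₀(136.0) = 42.7 dB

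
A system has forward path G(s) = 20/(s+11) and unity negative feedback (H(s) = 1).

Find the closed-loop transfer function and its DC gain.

T(s) = G/(1+GH) = [20/(s+11)] / [1 + 20/(s+11)] = 20/(s+11+20) = 20/(s+31). DC gain = 20/31 = 0.6452.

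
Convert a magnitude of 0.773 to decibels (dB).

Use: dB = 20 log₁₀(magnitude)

dB = 20 log₁₀(0.773) = -2.2 dB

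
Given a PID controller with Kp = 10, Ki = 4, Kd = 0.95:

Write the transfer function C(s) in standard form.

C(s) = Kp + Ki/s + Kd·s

Substituting values: C(s) = 10 + 4/s + 0.95s = (0.95s² + 10s + 4)/s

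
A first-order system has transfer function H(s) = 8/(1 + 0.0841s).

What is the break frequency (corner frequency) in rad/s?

Corner frequency = 1/τ = 1/0.0841 = 11.891 rad/s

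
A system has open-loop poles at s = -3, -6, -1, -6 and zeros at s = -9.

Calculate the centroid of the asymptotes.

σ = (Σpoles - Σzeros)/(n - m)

σ = (Σpoles - Σzeros)/(n - m) = (-16 - (-9))/(4 - 1) = -7/3 = -2.33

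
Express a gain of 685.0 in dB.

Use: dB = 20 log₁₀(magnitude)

dB = 20 log₁₀(685.0) = 56.7 dB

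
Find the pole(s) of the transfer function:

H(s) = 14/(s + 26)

Pole is where denominator = 0: s + 26 = 0, so s = -26.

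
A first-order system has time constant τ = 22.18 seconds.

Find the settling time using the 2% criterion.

For first-order system, 2% settling time ≈ 4τ = 4 × 22.18 = 88.72 s.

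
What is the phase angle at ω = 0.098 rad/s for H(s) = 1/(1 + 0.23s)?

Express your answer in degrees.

Phase = -arctan(ωτ) = -arctan(0.098 × 0.23) = -1.3°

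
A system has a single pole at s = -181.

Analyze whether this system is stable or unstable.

Pole at s = -181 is in the left half-plane. Stable.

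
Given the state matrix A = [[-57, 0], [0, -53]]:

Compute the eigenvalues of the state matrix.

For diagonal matrix, eigenvalues are diagonal entries: λ₁ = -57, λ₂ = -53.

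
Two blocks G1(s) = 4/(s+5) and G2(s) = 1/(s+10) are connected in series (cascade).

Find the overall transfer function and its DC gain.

Series: multiply transfer functions. G_eq = 4/(s+5) × 1/(s+10) = 4/((s+5)(s+10)). DC gain = 4/(5×10) = 0.08.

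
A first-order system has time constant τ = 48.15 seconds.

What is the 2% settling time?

For first-order system, 2% settling time ≈ 4τ = 4 × 48.15 = 192.6 s.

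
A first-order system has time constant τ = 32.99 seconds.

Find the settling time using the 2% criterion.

For first-order system, 2% settling time ≈ 4τ = 4 × 32.99 = 131.96 s.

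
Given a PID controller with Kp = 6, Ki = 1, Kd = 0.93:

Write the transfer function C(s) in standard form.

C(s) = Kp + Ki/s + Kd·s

Substituting values: C(s) = 6 + 1/s + 0.93s = (0.93s² + 6s + 1)/s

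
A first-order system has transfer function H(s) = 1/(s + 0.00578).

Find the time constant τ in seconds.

For H(s) = 1/(s + 1/τ), the pole is at -1/τ = -0.00578, so τ = 1/0.00578 = 173 s.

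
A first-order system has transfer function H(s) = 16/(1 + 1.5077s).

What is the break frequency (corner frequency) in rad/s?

Corner frequency = 1/τ = 1/1.5077 = 0.663 rad/s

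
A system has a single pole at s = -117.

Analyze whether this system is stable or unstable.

Pole at s = -117 is in the left half-plane. Stable.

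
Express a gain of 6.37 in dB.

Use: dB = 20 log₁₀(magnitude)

dB = 20 log₁₀(6.37) = 16.1 dB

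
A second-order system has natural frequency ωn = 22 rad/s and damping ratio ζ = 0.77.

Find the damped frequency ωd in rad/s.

ωd = ωn√(1 - ζ²) = 22√(1 - 0.77²) = 14.04 rad/s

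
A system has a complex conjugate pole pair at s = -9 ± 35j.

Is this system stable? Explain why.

Real part of poles is -9 (< 0, left half-plane). Stable.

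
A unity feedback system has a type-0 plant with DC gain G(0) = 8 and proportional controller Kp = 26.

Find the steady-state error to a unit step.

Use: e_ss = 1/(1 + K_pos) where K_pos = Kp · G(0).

K_pos = Kp · G(0) = 26 × 8 = 208. e_ss = 1/(1 + 208) = 0.0048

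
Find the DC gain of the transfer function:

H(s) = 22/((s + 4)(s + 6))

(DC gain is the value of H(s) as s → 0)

DC gain = H(0) = 22/(4 × 6) = 22/24 = 0.9167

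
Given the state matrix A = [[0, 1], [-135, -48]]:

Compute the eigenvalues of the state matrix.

det(A - λI) = λ² - (-48)λ + 135 = (λ - (-45))(λ - (-3)). Eigenvalues: -45, -3.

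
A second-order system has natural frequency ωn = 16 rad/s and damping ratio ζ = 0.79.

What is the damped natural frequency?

ωd = ωn√(1 - ζ²) = 16√(1 - 0.79²) = 9.81 rad/s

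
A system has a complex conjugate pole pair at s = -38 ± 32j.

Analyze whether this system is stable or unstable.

Real part of poles is -38 (< 0, left half-plane). Stable.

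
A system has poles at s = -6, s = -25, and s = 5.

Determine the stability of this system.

Pole(s) at s = 5 are not in the left half-plane. System is unstable.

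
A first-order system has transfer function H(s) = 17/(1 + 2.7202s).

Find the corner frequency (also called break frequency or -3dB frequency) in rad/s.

Corner frequency = 1/τ = 1/2.7202 = 0.368 rad/s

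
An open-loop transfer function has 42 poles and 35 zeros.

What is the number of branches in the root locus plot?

Root locus has n branches where n = number of poles = 42.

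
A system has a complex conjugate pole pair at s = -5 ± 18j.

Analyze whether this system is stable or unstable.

Real part of poles is -5 (< 0, left half-plane). Stable.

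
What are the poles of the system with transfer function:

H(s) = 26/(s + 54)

Pole is where denominator = 0: s + 54 = 0, so s = -54.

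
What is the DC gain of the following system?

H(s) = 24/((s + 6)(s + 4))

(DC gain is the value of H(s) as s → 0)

DC gain = H(0) = 24/(6 × 4) = 24/24 = 1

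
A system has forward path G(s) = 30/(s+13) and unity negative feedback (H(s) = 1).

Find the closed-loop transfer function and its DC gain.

T(s) = G/(1+GH) = [30/(s+13)] / [1 + 30/(s+13)] = 30/(s+13+30) = 30/(s+43). DC gain = 30/43 = 0.6977.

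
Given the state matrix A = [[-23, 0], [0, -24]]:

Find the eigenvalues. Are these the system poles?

For diagonal matrix, eigenvalues are diagonal entries: λ₁ = -23, λ₂ = -24. Eigenvalues of A = system poles.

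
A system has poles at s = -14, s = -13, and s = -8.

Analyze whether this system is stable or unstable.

All poles are in the left half-plane. System is stable.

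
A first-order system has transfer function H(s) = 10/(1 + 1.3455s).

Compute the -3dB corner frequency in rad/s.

Corner frequency = 1/τ = 1/1.3455 = 0.743 rad/s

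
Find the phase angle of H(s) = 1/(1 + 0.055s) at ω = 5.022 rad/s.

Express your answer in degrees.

Phase = -arctan(ωτ) = -arctan(5.022 × 0.055) = -15.4°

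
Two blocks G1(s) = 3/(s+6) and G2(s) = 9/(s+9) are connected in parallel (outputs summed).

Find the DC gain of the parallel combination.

Parallel: G_eq = G1 + G2. DC gain = G1(0) + G2(0) = 3/6 + 9/9 = 0.5 + 1 = 1.5.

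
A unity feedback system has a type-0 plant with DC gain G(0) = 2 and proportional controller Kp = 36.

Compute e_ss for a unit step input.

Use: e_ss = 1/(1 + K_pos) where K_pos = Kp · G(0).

K_pos = Kp · G(0) = 36 × 2 = 72. e_ss = 1/(1 + 72) = 0.0137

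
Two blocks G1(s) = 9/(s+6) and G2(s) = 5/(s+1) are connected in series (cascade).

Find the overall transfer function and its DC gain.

Series: multiply transfer functions. G_eq = 9/(s+6) × 5/(s+1) = 45/((s+6)(s+1)). DC gain = 45/(6×1) = 7.5.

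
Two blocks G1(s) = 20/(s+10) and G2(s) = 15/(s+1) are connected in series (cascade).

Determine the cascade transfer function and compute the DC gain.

Series: multiply transfer functions. G_eq = 20/(s+10) × 15/(s+1) = 300/((s+10)(s+1)). DC gain = 300/(10×1) = 30.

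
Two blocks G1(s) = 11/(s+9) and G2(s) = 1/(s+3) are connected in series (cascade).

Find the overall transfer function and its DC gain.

Series: multiply transfer functions. G_eq = 11/(s+9) × 1/(s+3) = 11/((s+9)(s+3)). DC gain = 11/(9×3) = 0.4074.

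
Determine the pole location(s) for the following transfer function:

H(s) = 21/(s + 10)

Pole is where denominator = 0: s + 10 = 0, so s = -10.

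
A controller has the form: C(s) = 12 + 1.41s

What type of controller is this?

This is a Proportional-Derivative (PD) controller.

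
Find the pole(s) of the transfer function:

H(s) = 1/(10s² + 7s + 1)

Discriminant = 7² - 4×10×1 = 49 - 40 = 9 > 0, so two distinct real poles. Using quadratic formula: s = (-7 ± √9)/(2×10) = (-7 ± √9)/20, with √9 = 3. s₁ = -4/20 = -0.2, s₂ = -10/20 = -0.5. Poles: s₁ = -0.2, s₂ = -0.5.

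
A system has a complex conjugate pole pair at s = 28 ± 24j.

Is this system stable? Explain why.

Real part of poles is 28 (> 0, right half-plane). Unstable.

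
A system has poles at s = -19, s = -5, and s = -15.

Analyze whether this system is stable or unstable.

All poles are in the left half-plane. System is stable.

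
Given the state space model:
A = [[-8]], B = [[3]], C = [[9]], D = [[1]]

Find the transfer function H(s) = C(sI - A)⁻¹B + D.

(sI - A)⁻¹ = 1/(s + 8). H(s) = 9×3/(s + 8) + 1 = (s + 35)/(s + 8).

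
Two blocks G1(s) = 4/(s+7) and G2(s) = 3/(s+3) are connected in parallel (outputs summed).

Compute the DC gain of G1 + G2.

Parallel: G_eq = G1 + G2. DC gain = G1(0) + G2(0) = 4/7 + 3/3 = 0.5714 + 1 = 1.5714.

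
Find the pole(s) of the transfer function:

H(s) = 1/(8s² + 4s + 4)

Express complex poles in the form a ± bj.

Discriminant = 4² - 4×8×4 = 16 - 128 = -112 < 0, so the poles are a complex conjugate pair s = (-4 ± j√112)/(2×8). Real part = -4/(2×8) = -4/16 = -0.25; imaginary part = ±√112/(2×8) ≈ 0.6614. Poles: s = -0.25 ± 0.6614j.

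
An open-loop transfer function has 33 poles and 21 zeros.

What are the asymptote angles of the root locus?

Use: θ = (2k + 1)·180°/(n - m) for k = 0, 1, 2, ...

n - m = 33 - 21 = 12. Angles: θk = (2k + 1)·180°/12 = 15°, 45°, 75°, 105°, 135°, 165°, 195°, 225°, 255°, 285°, 315°, 345°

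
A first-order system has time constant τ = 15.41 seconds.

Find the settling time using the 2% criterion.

For first-order system, 2% settling time ≈ 4τ = 4 × 15.41 = 61.64 s.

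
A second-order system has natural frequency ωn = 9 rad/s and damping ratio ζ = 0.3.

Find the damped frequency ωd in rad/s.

ωd = ωn√(1 - ζ²) = 9√(1 - 0.3²) = 8.59 rad/s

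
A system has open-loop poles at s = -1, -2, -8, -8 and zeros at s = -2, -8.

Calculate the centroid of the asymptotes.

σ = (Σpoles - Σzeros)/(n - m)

σ = (Σpoles - Σzeros)/(n - m) = (-19 - (-10))/(4 - 2) = -9/2 = -4.5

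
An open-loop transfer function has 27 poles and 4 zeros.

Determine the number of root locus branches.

Root locus has n branches where n = number of poles = 27.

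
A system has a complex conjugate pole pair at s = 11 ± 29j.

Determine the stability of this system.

Real part of poles is 11 (> 0, right half-plane). Unstable.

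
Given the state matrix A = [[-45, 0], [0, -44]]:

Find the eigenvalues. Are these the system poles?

For diagonal matrix, eigenvalues are diagonal entries: λ₁ = -45, λ₂ = -44. Eigenvalues of A = system poles.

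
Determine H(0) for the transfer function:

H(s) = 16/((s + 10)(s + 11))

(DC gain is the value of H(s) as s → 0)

DC gain = H(0) = 16/(10 × 11) = 16/110 = 0.1455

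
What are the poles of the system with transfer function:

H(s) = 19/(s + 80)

Pole is where denominator = 0: s + 80 = 0, so s = -80.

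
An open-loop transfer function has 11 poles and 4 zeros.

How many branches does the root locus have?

Root locus has n branches where n = number of poles = 11.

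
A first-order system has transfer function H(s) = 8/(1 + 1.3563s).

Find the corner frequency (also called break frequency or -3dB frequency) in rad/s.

Corner frequency = 1/τ = 1/1.3563 = 0.737 rad/s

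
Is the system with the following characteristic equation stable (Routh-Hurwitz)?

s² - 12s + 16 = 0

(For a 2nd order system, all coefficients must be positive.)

Coefficients: 1, -12, 16. b=-12 not positive, so system is unstable.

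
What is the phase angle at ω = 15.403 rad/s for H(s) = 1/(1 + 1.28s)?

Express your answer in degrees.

Phase = -arctan(ωτ) = -arctan(15.403 × 1.28) = -87.1°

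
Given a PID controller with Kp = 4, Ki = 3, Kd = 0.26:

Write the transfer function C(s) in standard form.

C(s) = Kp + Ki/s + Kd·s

Substituting values: C(s) = 4 + 3/s + 0.26s = (0.26s² + 4s + 3)/s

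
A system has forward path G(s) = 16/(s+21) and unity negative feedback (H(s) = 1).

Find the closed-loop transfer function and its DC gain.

T(s) = G/(1+GH) = [16/(s+21)] / [1 + 16/(s+21)] = 16/(s+21+16) = 16/(s+37). DC gain = 16/37 = 0.4324.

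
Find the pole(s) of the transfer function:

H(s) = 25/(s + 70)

Pole is where denominator = 0: s + 70 = 0, so s = -70.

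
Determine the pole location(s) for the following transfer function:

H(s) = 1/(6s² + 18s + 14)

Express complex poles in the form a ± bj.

Discriminant = 18² - 4×6×14 = 324 - 336 = -12 < 0, so the poles are a complex conjugate pair s = (-18 ± j√12)/(2×6). Real part = -18/(2×6) = -18/12 = -1.5; imaginary part = ±√12/(2×6) ≈ 0.2887. Poles: s = -1.5 ± 0.2887j.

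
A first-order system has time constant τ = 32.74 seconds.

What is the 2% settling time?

For first-order system, 2% settling time ≈ 4τ = 4 × 32.74 = 130.96 s.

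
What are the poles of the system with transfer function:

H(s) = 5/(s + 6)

Pole is where denominator = 0: s + 6 = 0, so s = -6.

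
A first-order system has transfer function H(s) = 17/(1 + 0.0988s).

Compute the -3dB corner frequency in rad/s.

Corner frequency = 1/τ = 1/0.0988 = 10.121 rad/s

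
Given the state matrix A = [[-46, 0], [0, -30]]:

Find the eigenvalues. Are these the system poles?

For diagonal matrix, eigenvalues are diagonal entries: λ₁ = -46, λ₂ = -30. Eigenvalues of A = system poles.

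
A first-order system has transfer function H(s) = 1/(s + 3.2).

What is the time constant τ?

For H(s) = 1/(s + 1/τ), the pole is at -1/τ = -3.2, so τ = 1/3.2 = 0.3125 s.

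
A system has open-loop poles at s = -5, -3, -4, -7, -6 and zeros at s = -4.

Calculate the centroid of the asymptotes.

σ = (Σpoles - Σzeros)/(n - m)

σ = (Σpoles - Σzeros)/(n - m) = (-25 - (-4))/(5 - 1) = -21/4 = -5.25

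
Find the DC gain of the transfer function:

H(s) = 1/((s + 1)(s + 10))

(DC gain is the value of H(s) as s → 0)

DC gain = H(0) = 1/(1 × 10) = 1/10 = 0.1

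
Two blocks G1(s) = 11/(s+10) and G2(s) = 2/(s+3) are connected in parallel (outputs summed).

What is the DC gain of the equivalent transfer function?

Parallel: G_eq = G1 + G2. DC gain = G1(0) + G2(0) = 11/10 + 2/3 = 1.1 + 0.6667 = 1.7667.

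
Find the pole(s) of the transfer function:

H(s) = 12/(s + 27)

Pole is where denominator = 0: s + 27 = 0, so s = -27.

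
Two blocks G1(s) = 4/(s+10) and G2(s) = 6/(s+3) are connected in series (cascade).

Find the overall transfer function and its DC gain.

Series: multiply transfer functions. G_eq = 4/(s+10) × 6/(s+3) = 24/((s+10)(s+3)). DC gain = 24/(10×3) = 0.8.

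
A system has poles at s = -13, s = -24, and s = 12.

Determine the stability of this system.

Pole(s) at s = 12 are not in the left half-plane. System is unstable.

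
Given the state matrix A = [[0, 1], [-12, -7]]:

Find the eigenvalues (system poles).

det(A - λI) = λ² - (-7)λ + 12 = (λ - (-3))(λ - (-4)). Eigenvalues: -3, -4.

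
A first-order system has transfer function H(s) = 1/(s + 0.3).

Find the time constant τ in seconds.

For H(s) = 1/(s + 1/τ), the pole is at -1/τ = -0.3, so τ = 1/0.3 = 3.3333 s.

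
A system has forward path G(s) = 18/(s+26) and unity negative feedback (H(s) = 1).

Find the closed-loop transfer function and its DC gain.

T(s) = G/(1+GH) = [18/(s+26)] / [1 + 18/(s+26)] = 18/(s+26+18) = 18/(s+44). DC gain = 18/44 = 0.4091.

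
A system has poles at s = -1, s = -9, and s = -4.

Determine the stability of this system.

All poles are in the left half-plane. System is stable.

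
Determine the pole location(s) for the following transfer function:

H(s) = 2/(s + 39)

Pole is where denominator = 0: s + 39 = 0, so s = -39.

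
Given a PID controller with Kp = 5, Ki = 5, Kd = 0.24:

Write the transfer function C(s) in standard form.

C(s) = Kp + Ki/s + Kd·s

Substituting values: C(s) = 5 + 5/s + 0.24s = (0.24s² + 5s + 5)/s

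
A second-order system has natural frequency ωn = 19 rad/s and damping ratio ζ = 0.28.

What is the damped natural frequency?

ωd = ωn√(1 - ζ²) = 19√(1 - 0.28²) = 18.24 rad/s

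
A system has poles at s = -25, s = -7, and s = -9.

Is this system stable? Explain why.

All poles are in the left half-plane. System is stable.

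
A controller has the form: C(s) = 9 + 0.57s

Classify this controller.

This is a Proportional-Derivative (PD) controller.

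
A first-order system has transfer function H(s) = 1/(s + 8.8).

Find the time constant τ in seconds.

For H(s) = 1/(s + 1/τ), the pole is at -1/τ = -8.8, so τ = 1/8.8 = 0.1136 s.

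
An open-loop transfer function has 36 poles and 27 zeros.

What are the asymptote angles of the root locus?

n - m = 36 - 27 = 9. Angles: θk = (2k + 1)·180°/9 = 20°, 60°, 100°, 140°, 180°, 220°, 260°, 300°, 340°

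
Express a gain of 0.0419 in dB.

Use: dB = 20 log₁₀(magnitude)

dB = 20 log₁₀(0.0419) = -27.6 dB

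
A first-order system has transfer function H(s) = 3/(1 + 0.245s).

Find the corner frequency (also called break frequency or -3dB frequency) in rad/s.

Corner frequency = 1/τ = 1/0.245 = 4.082 rad/s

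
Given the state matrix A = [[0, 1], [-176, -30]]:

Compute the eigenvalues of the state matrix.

det(A - λI) = λ² - (-30)λ + 176 = (λ - (-22))(λ - (-8)). Eigenvalues: -22, -8.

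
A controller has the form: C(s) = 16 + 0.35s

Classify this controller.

This is a Proportional-Derivative (PD) controller.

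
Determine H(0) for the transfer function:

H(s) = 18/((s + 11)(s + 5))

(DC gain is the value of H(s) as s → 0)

DC gain = H(0) = 18/(11 × 5) = 18/55 = 0.3273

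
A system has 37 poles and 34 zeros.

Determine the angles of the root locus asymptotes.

n - m = 37 - 34 = 3. Angles: θk = (2k + 1)·180°/3 = 60°, 180°, 300°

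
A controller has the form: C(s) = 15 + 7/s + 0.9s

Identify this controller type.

This is a Proportional-Integral-Derivative (PID) controller.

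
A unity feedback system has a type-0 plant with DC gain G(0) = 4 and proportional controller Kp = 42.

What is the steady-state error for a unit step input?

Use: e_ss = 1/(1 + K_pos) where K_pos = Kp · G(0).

K_pos = Kp · G(0) = 42 × 4 = 168. e_ss = 1/(1 + 168) = 0.0059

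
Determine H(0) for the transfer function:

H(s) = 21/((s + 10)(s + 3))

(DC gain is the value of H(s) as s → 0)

DC gain = H(0) = 21/(10 × 3) = 21/30 = 0.7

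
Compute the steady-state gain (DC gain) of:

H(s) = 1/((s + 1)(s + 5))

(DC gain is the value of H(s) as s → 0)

DC gain = H(0) = 1/(1 × 5) = 1/5 = 0.2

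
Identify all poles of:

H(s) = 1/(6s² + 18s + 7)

Discriminant = 18² - 4×6×7 = 324 - 168 = 156 > 0, so two distinct real poles. Using quadratic formula: s = (-18 ± √156)/(2×6) = (-18 ± √156)/12, with √156 ≈ 12.4900. s₁ ≈ -0.4592, s₂ ≈ -2.5408. Poles: s₁ = -0.4592, s₂ = -2.5408.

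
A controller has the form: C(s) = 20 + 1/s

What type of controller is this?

This is a Proportional-Integral (PI) controller.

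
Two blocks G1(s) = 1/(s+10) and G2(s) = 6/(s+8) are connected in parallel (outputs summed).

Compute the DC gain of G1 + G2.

Parallel: G_eq = G1 + G2. DC gain = G1(0) + G2(0) = 1/10 + 6/8 = 0.1 + 0.75 = 0.85.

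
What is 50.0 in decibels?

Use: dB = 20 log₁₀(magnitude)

dB = 20 log₁₀(50.0) = 34.0 dB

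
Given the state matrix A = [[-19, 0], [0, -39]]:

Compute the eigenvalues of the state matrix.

For diagonal matrix, eigenvalues are diagonal entries: λ₁ = -19, λ₂ = -39.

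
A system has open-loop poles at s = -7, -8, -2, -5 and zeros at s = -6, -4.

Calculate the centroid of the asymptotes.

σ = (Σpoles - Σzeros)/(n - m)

σ = (Σpoles - Σzeros)/(n - m) = (-22 - (-10))/(4 - 2) = -12/2 = -6.0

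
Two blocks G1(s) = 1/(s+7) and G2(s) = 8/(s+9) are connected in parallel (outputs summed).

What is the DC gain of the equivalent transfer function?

Parallel: G_eq = G1 + G2. DC gain = G1(0) + G2(0) = 1/7 + 8/9 = 0.1429 + 0.8889 = 1.0317.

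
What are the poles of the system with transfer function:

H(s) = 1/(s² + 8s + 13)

Discriminant = 8² - 4×1×13 = 64 - 52 = 12 > 0, so two distinct real poles. Using quadratic formula: s = (-8 ± √12)/(2×1) = (-8 ± √12)/2, with √12 ≈ 3.4641. s₁ ≈ -2.2679, s₂ ≈ -5.7321. Poles: s₁ = -2.2679, s₂ = -5.7321.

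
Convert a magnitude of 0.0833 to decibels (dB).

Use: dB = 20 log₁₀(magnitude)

dB = 20 log₁₀(0.0833) = -21.6 dB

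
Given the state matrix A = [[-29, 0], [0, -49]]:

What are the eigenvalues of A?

For diagonal matrix, eigenvalues are diagonal entries: λ₁ = -29, λ₂ = -49.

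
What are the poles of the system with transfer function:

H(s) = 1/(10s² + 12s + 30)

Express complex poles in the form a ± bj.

Discriminant = 12² - 4×10×30 = 144 - 1200 = -1056 < 0, so the poles are a complex conjugate pair s = (-12 ± j√1056)/(2×10). Real part = -12/(2×10) = -12/20 = -0.6; imaginary part = ±√1056/(2×10) ≈ 1.6248. Poles: s = -0.6 ± 1.6248j.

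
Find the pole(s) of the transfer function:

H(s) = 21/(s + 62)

Pole is where denominator = 0: s + 62 = 0, so s = -62.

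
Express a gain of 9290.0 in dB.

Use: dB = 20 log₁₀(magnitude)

dB = 20 log₁₀(9290.0) = 79.4 dB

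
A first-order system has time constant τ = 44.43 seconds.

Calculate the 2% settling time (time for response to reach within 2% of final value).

For first-order system, 2% settling time ≈ 4τ = 4 × 44.43 = 177.72 s.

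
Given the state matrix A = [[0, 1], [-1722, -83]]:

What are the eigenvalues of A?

det(A - λI) = λ² - (-83)λ + 1722 = (λ - (-42))(λ - (-41)). Eigenvalues: -42, -41.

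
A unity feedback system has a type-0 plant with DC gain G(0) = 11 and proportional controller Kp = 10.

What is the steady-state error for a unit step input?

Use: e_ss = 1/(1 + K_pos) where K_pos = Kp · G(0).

K_pos = Kp · G(0) = 10 × 11 = 110. e_ss = 1/(1 + 110) = 0.0090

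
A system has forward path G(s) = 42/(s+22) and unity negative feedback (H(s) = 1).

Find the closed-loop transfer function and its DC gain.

T(s) = G/(1+GH) = [42/(s+22)] / [1 + 42/(s+22)] = 42/(s+22+42) = 42/(s+64). DC gain = 42/64 = 0.65625.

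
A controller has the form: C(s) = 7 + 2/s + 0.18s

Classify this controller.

This is a Proportional-Integral-Derivative (PID) controller.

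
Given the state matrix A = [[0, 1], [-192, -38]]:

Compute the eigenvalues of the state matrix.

det(A - λI) = λ² - (-38)λ + 192 = (λ - (-32))(λ - (-6)). Eigenvalues: -32, -6.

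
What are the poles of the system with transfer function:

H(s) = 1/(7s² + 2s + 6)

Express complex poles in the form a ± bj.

Discriminant = 2² - 4×7×6 = 4 - 168 = -164 < 0, so the poles are a complex conjugate pair s = (-2 ± j√164)/(2×7). Real part = -2/(2×7) = -2/14 ≈ -0.1429; imaginary part = ±√164/(2×7) ≈ 0.9147. Poles: s = -0.1429 ± 0.9147j.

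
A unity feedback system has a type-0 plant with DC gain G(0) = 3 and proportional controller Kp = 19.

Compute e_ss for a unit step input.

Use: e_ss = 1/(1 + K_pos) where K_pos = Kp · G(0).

K_pos = Kp · G(0) = 19 × 3 = 57. e_ss = 1/(1 + 57) = 0.0172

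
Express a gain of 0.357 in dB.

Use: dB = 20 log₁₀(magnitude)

dB = 20 log₁₀(0.357) = -8.9 dB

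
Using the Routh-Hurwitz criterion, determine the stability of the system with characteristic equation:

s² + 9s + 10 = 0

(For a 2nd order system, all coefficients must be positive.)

Coefficients: 1, 9, 10. All positive, so system is stable.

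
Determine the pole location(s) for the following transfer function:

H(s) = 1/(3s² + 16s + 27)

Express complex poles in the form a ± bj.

Discriminant = 16² - 4×3×27 = 256 - 324 = -68 < 0, so the poles are a complex conjugate pair s = (-16 ± j√68)/(2×3). Real part = -16/(2×3) = -16/6 ≈ -2.6667; imaginary part = ±√68/(2×3) ≈ 1.3744. Poles: s = -2.6667 ± 1.3744j.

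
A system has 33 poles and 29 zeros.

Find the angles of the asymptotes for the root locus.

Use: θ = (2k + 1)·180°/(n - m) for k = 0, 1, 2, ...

n - m = 33 - 29 = 4. Angles: θk = (2k + 1)·180°/4 = 45°, 135°, 225°, 315°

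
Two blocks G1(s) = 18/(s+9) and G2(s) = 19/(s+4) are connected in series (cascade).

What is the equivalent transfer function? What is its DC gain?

Series: multiply transfer functions. G_eq = 18/(s+9) × 19/(s+4) = 342/((s+9)(s+4)). DC gain = 342/(9×4) = 9.5.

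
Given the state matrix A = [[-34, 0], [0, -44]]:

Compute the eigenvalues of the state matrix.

For diagonal matrix, eigenvalues are diagonal entries: λ₁ = -34, λ₂ = -44.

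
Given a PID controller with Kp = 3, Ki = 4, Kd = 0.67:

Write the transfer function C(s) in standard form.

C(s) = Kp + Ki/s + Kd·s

Substituting values: C(s) = 3 + 4/s + 0.67s = (0.67s² + 3s + 4)/s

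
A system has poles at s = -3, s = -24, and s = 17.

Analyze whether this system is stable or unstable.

Pole(s) at s = 17 are not in the left half-plane. System is unstable.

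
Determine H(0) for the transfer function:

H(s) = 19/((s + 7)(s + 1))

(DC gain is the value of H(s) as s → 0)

DC gain = H(0) = 19/(7 × 1) = 19/7 = 2.7143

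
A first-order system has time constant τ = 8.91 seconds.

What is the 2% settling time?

For first-order system, 2% settling time ≈ 4τ = 4 × 8.91 = 35.64 s.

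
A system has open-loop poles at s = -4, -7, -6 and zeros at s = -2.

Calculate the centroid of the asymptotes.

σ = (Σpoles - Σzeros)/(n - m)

σ = (Σpoles - Σzeros)/(n - m) = (-17 - (-2))/(3 - 1) = -15/2 = -7.5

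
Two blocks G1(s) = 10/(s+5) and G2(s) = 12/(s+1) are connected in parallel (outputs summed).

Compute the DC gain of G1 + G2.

Parallel: G_eq = G1 + G2. DC gain = G1(0) + G2(0) = 10/5 + 12/1 = 2 + 12 = 14.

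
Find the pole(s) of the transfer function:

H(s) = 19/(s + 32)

Pole is where denominator = 0: s + 32 = 0, so s = -32.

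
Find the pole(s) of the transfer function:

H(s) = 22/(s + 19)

Pole is where denominator = 0: s + 19 = 0, so s = -19.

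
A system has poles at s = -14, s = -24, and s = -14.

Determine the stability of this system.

All poles are in the left half-plane. System is stable.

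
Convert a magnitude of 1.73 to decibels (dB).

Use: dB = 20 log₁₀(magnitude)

dB = 20 log₁₀(1.73) = 4.8 dB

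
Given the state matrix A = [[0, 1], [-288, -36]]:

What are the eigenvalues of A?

det(A - λI) = λ² - (-36)λ + 288 = (λ - (-12))(λ - (-24)). Eigenvalues: -12, -24.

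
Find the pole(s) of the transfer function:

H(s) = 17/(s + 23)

Pole is where denominator = 0: s + 23 = 0, so s = -23.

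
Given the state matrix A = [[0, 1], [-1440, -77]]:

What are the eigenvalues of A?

det(A - λI) = λ² - (-77)λ + 1440 = (λ - (-32))(λ - (-45)). Eigenvalues: -32, -45.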